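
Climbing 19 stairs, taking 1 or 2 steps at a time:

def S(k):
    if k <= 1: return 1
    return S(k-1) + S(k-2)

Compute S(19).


Building up from base cases:
S(0) = 1
S(1) = 1
S(2) = S(1) + S(0) = 1 + 1 = 2
S(3) = S(2) + S(1) = 2 + 1 = 3
S(4) = S(3) + S(2) = 3 + 2 = 5
S(5) = S(4) + S(3) = 5 + 3 = 8
S(6) = S(5) + S(4) = 8 + 5 = 13
S(7) = S(6) + S(5) = 13 + 8 = 21
S(8) = S(7) + S(6) = 21 + 13 = 34
S(9) = S(8) + S(7) = 34 + 21 = 55
S(10) = S(9) + S(8) = 55 + 34 = 89
S(11) = S(10) + S(9) = 89 + 55 = 144
S(12) = S(11) + S(10) = 144 + 89 = 233
S(13) = S(12) + S(11) = 233 + 144 = 377
S(14) = S(13) + S(12) = 377 + 233 = 610
S(15) = S(14) + S(13) = 610 + 377 = 987
S(16) = S(15) + S(14) = 987 + 610 = 1597
S(17) = S(16) + S(15) = 1597 + 987 = 2584
S(18) = S(17) + S(16) = 2584 + 1597 = 4181
S(19) = S(18) + S(17) = 4181 + 2584 = 6765

6765


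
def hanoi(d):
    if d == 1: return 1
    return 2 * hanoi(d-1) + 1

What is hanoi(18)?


hanoi(18) = 2 * hanoi(17) + 1
hanoi(17) = 2 * hanoi(16) + 1
hanoi(16) = 2 * hanoi(15) + 1
hanoi(15) = 2 * hanoi(14) + 1
hanoi(14) = 2 * hanoi(13) + 1
hanoi(13) = 2 * hanoi(12) + 1
hanoi(12) = 2 * hanoi(11) + 1
hanoi(11) = 2 * hanoi(10) + 1
hanoi(10) = 2 * hanoi(9) + 1
hanoi(9) = 2 * hanoi(8) + 1
hanoi(8) = 2 * hanoi(7) + 1
hanoi(7) = 2 * hanoi(6) + 1
hanoi(6) = 2 * hanoi(5) + 1
hanoi(5) = 2 * hanoi(4) + 1
hanoi(4) = 2 * hanoi(3) + 1
hanoi(3) = 2 * hanoi(2) + 1
hanoi(2) = 2 * hanoi(1) + 1
hanoi(1) = 1  (base case)
hanoi(2) = 2 * 1 + 1 = 3
hanoi(3) = 2 * 3 + 1 = 7
hanoi(4) = 2 * 7 + 1 = 15
hanoi(5) = 2 * 15 + 1 = 31
hanoi(6) = 2 * 31 + 1 = 63
hanoi(7) = 2 * 63 + 1 = 127
hanoi(8) = 2 * 127 + 1 = 255
hanoi(9) = 2 * 255 + 1 = 511
hanoi(10) = 2 * 511 + 1 = 1023
hanoi(11) = 2 * 1023 + 1 = 2047
hanoi(12) = 2 * 2047 + 1 = 4095
hanoi(13) = 2 * 4095 + 1 = 8191
hanoi(14) = 2 * 8191 + 1 = 16383
hanoi(15) = 2 * 16383 + 1 = 32767
hanoi(16) = 2 * 32767 + 1 = 65535
hanoi(17) = 2 * 65535 + 1 = 131071
hanoi(18) = 2 * 131071 + 1 = 262143

262143


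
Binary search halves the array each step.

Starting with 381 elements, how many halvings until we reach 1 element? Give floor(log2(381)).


381 / 2 = 190
190 / 2 = 95
95 / 2 = 47
47 / 2 = 23
23 / 2 = 11
11 / 2 = 5
5 / 2 = 2
2 / 2 = 1
Reached 1 after 8 halvings

8


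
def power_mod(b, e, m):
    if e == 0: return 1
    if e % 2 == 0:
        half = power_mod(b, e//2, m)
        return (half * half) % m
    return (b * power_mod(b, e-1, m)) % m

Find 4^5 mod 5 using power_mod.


power_mod(4, 5, 5): e is odd, compute power_mod(4, 4, 5)
  power_mod(4, 4, 5): e is even, compute power_mod(4, 2, 5)
    power_mod(4, 2, 5): e is even, compute power_mod(4, 1, 5)
      power_mod(4, 1, 5): e is odd, compute power_mod(4, 0, 5)
        power_mod(4, 0, 5) = 1
      (4 * 1) % 5 = 4
    half=4, (4*4) % 5 = 1
  half=1, (1*1) % 5 = 1
(4 * 1) % 5 = 4

4


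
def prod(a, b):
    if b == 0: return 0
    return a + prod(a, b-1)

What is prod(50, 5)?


prod(50, 5) = 50 + prod(50, 4)
prod(50, 4) = 50 + prod(50, 3)
prod(50, 3) = 50 + prod(50, 2)
prod(50, 2) = 50 + prod(50, 1)
prod(50, 1) = 50 + prod(50, 0)
prod(50, 0) = 0  (base case)
Total: 50 + 50 + 50 + 50 + 50 + 0 = 250

250


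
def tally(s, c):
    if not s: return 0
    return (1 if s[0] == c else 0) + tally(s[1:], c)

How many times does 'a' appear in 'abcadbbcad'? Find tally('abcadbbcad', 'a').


s[0]='a' == 'a' -> 1
s[0]='b' != 'a' -> 0
s[0]='c' != 'a' -> 0
s[0]='a' == 'a' -> 1
s[0]='d' != 'a' -> 0
s[0]='b' != 'a' -> 0
s[0]='b' != 'a' -> 0
s[0]='c' != 'a' -> 0
s[0]='a' == 'a' -> 1
s[0]='d' != 'a' -> 0
Sum: 1 + 0 + 0 + 1 + 0 + 0 + 0 + 0 + 1 + 0 = 3

3


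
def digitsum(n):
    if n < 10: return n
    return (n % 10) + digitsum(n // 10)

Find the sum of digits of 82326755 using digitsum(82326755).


digitsum(82326755) = 5 + digitsum(8232675)
digitsum(8232675) = 5 + digitsum(823267)
digitsum(823267) = 7 + digitsum(82326)
digitsum(82326) = 6 + digitsum(8232)
digitsum(8232) = 2 + digitsum(823)
digitsum(823) = 3 + digitsum(82)
digitsum(82) = 2 + digitsum(8)
digitsum(8) = 8  (base case)
Total: 5 + 5 + 7 + 6 + 2 + 3 + 2 + 8 = 38

38


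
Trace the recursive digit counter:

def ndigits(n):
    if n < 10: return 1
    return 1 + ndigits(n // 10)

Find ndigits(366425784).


ndigits(366425784) = 1 + ndigits(36642578)
ndigits(36642578) = 1 + ndigits(3664257)
ndigits(3664257) = 1 + ndigits(366425)
ndigits(366425) = 1 + ndigits(36642)
ndigits(36642) = 1 + ndigits(3664)
ndigits(3664) = 1 + ndigits(366)
ndigits(366) = 1 + ndigits(36)
ndigits(36) = 1 + ndigits(3)
ndigits(3) = 1  (base case: 3 < 10)
Unwinding: 1 + 1 + 1 + 1 + 1 + 1 + 1 + 1 + 1 = 9

9


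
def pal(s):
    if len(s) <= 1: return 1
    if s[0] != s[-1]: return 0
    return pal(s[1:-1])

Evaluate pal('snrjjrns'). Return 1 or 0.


pal('snrjjrns'): s[0]='s' == s[-1]='s' -> check pal('nrjjrn')
pal('nrjjrn'): s[0]='n' == s[-1]='n' -> check pal('rjjr')
pal('rjjr'): s[0]='r' == s[-1]='r' -> check pal('jj')
pal('jj'): s[0]='j' == s[-1]='j' -> check pal('')
pal(''): len <= 1 -> return 1  (base case)
Result: 1 (palindrome)

1


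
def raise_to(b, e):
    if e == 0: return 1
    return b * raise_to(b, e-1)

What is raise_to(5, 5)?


raise_to(5, 5)
= 5 * raise_to(5, 4)
= 5 * 5 * raise_to(5, 3)
= 5 * 5 * 5 * raise_to(5, 2)
= 5 * 5 * 5 * 5 * raise_to(5, 1)
= 5 * 5 * 5 * 5 * 5 * raise_to(5, 0)
= 5 * 5 * 5 * 5 * 5 * 1
= 3125

3125


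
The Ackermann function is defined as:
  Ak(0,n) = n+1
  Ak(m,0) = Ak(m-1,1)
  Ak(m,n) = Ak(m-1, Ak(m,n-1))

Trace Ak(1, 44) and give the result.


Ak(1, 44) = Ak(0, Ak(1, 43))
  Ak(1, 43) = Ak(0, Ak(1, 42))
    Ak(1, 42) = Ak(0, Ak(1, 41))
      Ak(1, 41) = Ak(0, Ak(1, 40))
        Ak(1, 40) = Ak(0, Ak(1, 39))
          Ak(1, 39) = Ak(0, Ak(1, 38))
          Ak(1, 38) = Ak(0, Ak(1, 37))
          Ak(1, 37) = Ak(0, Ak(1, 36))
          Ak(1, 36) = Ak(0, Ak(1, 35))
          Ak(1, 35) = Ak(0, Ak(1, 34))
          Ak(1, 34) = Ak(0, Ak(1, 33))
          Ak(1, 33) = Ak(0, Ak(1, 32))
          Ak(1, 32) = Ak(0, Ak(1, 31))
          Ak(1, 31) = Ak(0, Ak(1, 30))
          Ak(1, 30) = Ak(0, Ak(1, 29))
          Ak(1, 29) = Ak(0, Ak(1, 28))
          Ak(1, 28) = Ak(0, Ak(1, 27))
          Ak(1, 27) = Ak(0, Ak(1, 26))
          Ak(1, 26) = Ak(0, Ak(1, 25))
          Ak(1, 25) = Ak(0, Ak(1, 24))
          Ak(1, 24) = Ak(0, Ak(1, 23))
          Ak(1, 23) = Ak(0, Ak(1, 22))
          Ak(1, 22) = Ak(0, Ak(1, 21))
          Ak(1, 21) = Ak(0, Ak(1, 20))
          Ak(1, 20) = Ak(0, Ak(1, 19))
... (trace truncated)
Result: Ak(1, 44) = 46

46


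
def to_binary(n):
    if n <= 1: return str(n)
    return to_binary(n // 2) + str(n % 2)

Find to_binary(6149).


to_binary(6149) = to_binary(3074) + '1'
to_binary(3074) = to_binary(1537) + '0'
to_binary(1537) = to_binary(768) + '1'
to_binary(768) = to_binary(384) + '0'
to_binary(384) = to_binary(192) + '0'
to_binary(192) = to_binary(96) + '0'
to_binary(96) = to_binary(48) + '0'
to_binary(48) = to_binary(24) + '0'
to_binary(24) = to_binary(12) + '0'
to_binary(12) = to_binary(6) + '0'
to_binary(6) = to_binary(3) + '0'
to_binary(3) = to_binary(1) + '1'
to_binary(1) = '1'  (base case)
Concatenating: '1' + '1' + '0' + '0' + '0' + '0' + '0' + '0' + '0' + '0' + '1' + '0' + '1' = '1100000000101'

1100000000101


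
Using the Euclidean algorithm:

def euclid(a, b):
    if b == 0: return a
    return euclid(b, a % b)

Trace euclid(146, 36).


euclid(146, 36) = euclid(36, 2)
euclid(36, 2) = euclid(2, 0)
euclid(2, 0) = 2  (base case)

2


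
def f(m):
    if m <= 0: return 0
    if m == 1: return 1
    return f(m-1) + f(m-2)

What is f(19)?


Computing f(19) bottom-up:
f(0) = 0
f(1) = 1
f(2) = f(1) + f(0) = 1 + 0 = 1
f(3) = f(2) + f(1) = 1 + 1 = 2
f(4) = f(3) + f(2) = 2 + 1 = 3
f(5) = f(4) + f(3) = 3 + 2 = 5
f(6) = f(5) + f(4) = 5 + 3 = 8
f(7) = f(6) + f(5) = 8 + 5 = 13
f(8) = f(7) + f(6) = 13 + 8 = 21
f(9) = f(8) + f(7) = 21 + 13 = 34
f(10) = f(9) + f(8) = 34 + 21 = 55
f(11) = f(10) + f(9) = 55 + 34 = 89
f(12) = f(11) + f(10) = 89 + 55 = 144
f(13) = f(12) + f(11) = 144 + 89 = 233
f(14) = f(13) + f(12) = 233 + 144 = 377
f(15) = f(14) + f(13) = 377 + 233 = 610
f(16) = f(15) + f(14) = 610 + 377 = 987
f(17) = f(16) + f(15) = 987 + 610 = 1597
f(18) = f(17) + f(16) = 1597 + 987 = 2584
f(19) = f(18) + f(17) = 2584 + 1597 = 4181

4181


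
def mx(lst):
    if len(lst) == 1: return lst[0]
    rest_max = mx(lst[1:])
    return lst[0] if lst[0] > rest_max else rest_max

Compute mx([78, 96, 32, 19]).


mx([78, 96, 32, 19]): compare 78 with mx([96, 32, 19])
mx([96, 32, 19]): compare 96 with mx([32, 19])
mx([32, 19]): compare 32 with mx([19])
mx([19]) = 19  (base case)
Compare 32 with 19 -> 32
Compare 96 with 32 -> 96
Compare 78 with 96 -> 96

96


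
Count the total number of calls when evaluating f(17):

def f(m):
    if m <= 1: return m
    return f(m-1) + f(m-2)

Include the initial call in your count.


Let C(n) = total calls for f(n)
C(0) = 1, C(1) = 1
C(2) = 1 + C(1) + C(0) = 1 + 1 + 1 = 3
C(3) = 1 + C(2) + C(1) = 1 + 3 + 1 = 5
C(4) = 1 + C(3) + C(2) = 1 + 5 + 3 = 9
C(5) = 1 + C(4) + C(3) = 1 + 9 + 5 = 15
C(6) = 1 + C(5) + C(4) = 1 + 15 + 9 = 25
C(7) = 1 + C(6) + C(5) = 1 + 25 + 15 = 41
C(8) = 1 + C(7) + C(6) = 1 + 41 + 25 = 67
C(9) = 1 + C(8) + C(7) = 1 + 67 + 41 = 109
C(10) = 1 + C(9) + C(8) = 1 + 109 + 67 = 177
C(11) = 1 + C(10) + C(9) = 1 + 177 + 109 = 287
C(12) = 1 + C(11) + C(10) = 1 + 287 + 177 = 465
C(13) = 1 + C(12) + C(11) = 1 + 465 + 287 = 753
C(14) = 1 + C(13) + C(12) = 1 + 753 + 465 = 1219
C(15) = 1 + C(14) + C(13) = 1 + 1219 + 753 = 1973
C(16) = 1 + C(15) + C(14) = 1 + 1973 + 1219 = 3193
C(17) = 1 + C(16) + C(15) = 1 + 3193 + 1973 = 5167

5167


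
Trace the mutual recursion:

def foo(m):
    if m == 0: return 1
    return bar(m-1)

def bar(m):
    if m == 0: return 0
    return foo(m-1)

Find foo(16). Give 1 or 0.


foo(16) = bar(15)
bar(15) = foo(14)
foo(14) = bar(13)
bar(13) = foo(12)
foo(12) = bar(11)
bar(11) = foo(10)
foo(10) = bar(9)
bar(9) = foo(8)
foo(8) = bar(7)
bar(7) = foo(6)
foo(6) = bar(5)
bar(5) = foo(4)
foo(4) = bar(3)
bar(3) = foo(2)
foo(2) = bar(1)
bar(1) = foo(0)
foo(0) = 1  (base case)
Result: 1

1


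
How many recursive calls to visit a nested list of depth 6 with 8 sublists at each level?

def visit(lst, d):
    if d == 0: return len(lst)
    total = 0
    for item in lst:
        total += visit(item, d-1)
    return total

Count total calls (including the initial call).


At depth 0 (root): 1 call
At depth 1: each of 1 parents calls visit on 8 children = 8 calls
At depth 2: each of 8 parents calls visit on 8 children = 64 calls
At depth 3: each of 64 parents calls visit on 8 children = 512 calls
At depth 4: each of 512 parents calls visit on 8 children = 4096 calls
At depth 5: each of 4096 parents calls visit on 8 children = 32768 calls
At depth 6: each of 32768 parents calls visit on 8 children = 262144 calls
Total: 1 + 8 + 64 + 512 + 4096 + 32768 + 262144 = 299593

299593


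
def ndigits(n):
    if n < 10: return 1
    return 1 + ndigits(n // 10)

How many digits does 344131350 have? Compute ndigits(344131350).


ndigits(344131350) = 1 + ndigits(34413135)
ndigits(34413135) = 1 + ndigits(3441313)
ndigits(3441313) = 1 + ndigits(344131)
ndigits(344131) = 1 + ndigits(34413)
ndigits(34413) = 1 + ndigits(3441)
ndigits(3441) = 1 + ndigits(344)
ndigits(344) = 1 + ndigits(34)
ndigits(34) = 1 + ndigits(3)
ndigits(3) = 1  (base case: 3 < 10)
Unwinding: 1 + 1 + 1 + 1 + 1 + 1 + 1 + 1 + 1 = 9

9


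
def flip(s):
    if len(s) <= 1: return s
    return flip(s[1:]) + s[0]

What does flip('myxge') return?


flip('myxge') = flip('yxge') + 'm'
flip('yxge') = flip('xge') + 'y'
flip('xge') = flip('ge') + 'x'
flip('ge') = flip('e') + 'g'
flip('e') = 'e'  (base case)
Concatenating: 'e' + 'g' + 'x' + 'y' + 'm' = 'egxym'

egxym


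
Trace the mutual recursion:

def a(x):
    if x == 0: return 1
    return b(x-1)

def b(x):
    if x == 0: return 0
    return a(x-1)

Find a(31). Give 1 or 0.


a(31) = b(30)
b(30) = a(29)
a(29) = b(28)
b(28) = a(27)
a(27) = b(26)
b(26) = a(25)
a(25) = b(24)
b(24) = a(23)
a(23) = b(22)
b(22) = a(21)
a(21) = b(20)
b(20) = a(19)
a(19) = b(18)
b(18) = a(17)
a(17) = b(16)
b(16) = a(15)
a(15) = b(14)
b(14) = a(13)
a(13) = b(12)
b(12) = a(11)
a(11) = b(10)
b(10) = a(9)
a(9) = b(8)
b(8) = a(7)
a(7) = b(6)
b(6) = a(5)
a(5) = b(4)
b(4) = a(3)
a(3) = b(2)
b(2) = a(1)
a(1) = b(0)
b(0) = 0  (base case)
Result: 0

0


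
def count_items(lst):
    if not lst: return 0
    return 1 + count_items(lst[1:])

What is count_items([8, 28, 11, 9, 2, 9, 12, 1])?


count_items([8, 28, 11, 9, 2, 9, 12, 1]) = 1 + count_items([28, 11, 9, 2, 9, 12, 1])
count_items([28, 11, 9, 2, 9, 12, 1]) = 1 + count_items([11, 9, 2, 9, 12, 1])
count_items([11, 9, 2, 9, 12, 1]) = 1 + count_items([9, 2, 9, 12, 1])
count_items([9, 2, 9, 12, 1]) = 1 + count_items([2, 9, 12, 1])
count_items([2, 9, 12, 1]) = 1 + count_items([9, 12, 1])
count_items([9, 12, 1]) = 1 + count_items([12, 1])
count_items([12, 1]) = 1 + count_items([1])
count_items([1]) = 1 + count_items([])
count_items([]) = 0  (base case)
Unwinding: 1 + 1 + 1 + 1 + 1 + 1 + 1 + 1 + 0 = 8

8


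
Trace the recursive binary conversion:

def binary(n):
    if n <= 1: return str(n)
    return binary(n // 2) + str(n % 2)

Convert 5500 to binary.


binary(5500) = binary(2750) + '0'
binary(2750) = binary(1375) + '0'
binary(1375) = binary(687) + '1'
binary(687) = binary(343) + '1'
binary(343) = binary(171) + '1'
binary(171) = binary(85) + '1'
binary(85) = binary(42) + '1'
binary(42) = binary(21) + '0'
binary(21) = binary(10) + '1'
binary(10) = binary(5) + '0'
binary(5) = binary(2) + '1'
binary(2) = binary(1) + '0'
binary(1) = '1'  (base case)
Concatenating: '1' + '0' + '1' + '0' + '1' + '0' + '1' + '1' + '1' + '1' + '1' + '0' + '0' = '1010101111100'

1010101111100


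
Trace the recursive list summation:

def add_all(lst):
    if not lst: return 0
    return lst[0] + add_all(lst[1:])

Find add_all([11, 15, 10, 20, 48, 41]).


add_all([11, 15, 10, 20, 48, 41]) = 11 + add_all([15, 10, 20, 48, 41])
add_all([15, 10, 20, 48, 41]) = 15 + add_all([10, 20, 48, 41])
add_all([10, 20, 48, 41]) = 10 + add_all([20, 48, 41])
add_all([20, 48, 41]) = 20 + add_all([48, 41])
add_all([48, 41]) = 48 + add_all([41])
add_all([41]) = 41 + add_all([])
add_all([]) = 0  (base case)
Total: 11 + 15 + 10 + 20 + 48 + 41 + 0 = 145

145


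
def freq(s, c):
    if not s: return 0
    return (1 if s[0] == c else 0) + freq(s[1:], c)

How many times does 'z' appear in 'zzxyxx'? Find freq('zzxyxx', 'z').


s[0]='z' == 'z' -> 1
s[0]='z' == 'z' -> 1
s[0]='x' != 'z' -> 0
s[0]='y' != 'z' -> 0
s[0]='x' != 'z' -> 0
s[0]='x' != 'z' -> 0
Sum: 1 + 1 + 0 + 0 + 0 + 0 = 2

2


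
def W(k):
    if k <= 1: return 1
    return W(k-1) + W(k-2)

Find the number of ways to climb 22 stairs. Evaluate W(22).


Building up from base cases:
W(0) = 1
W(1) = 1
W(2) = W(1) + W(0) = 1 + 1 = 2
W(3) = W(2) + W(1) = 2 + 1 = 3
W(4) = W(3) + W(2) = 3 + 2 = 5
W(5) = W(4) + W(3) = 5 + 3 = 8
W(6) = W(5) + W(4) = 8 + 5 = 13
W(7) = W(6) + W(5) = 13 + 8 = 21
W(8) = W(7) + W(6) = 21 + 13 = 34
W(9) = W(8) + W(7) = 34 + 21 = 55
W(10) = W(9) + W(8) = 55 + 34 = 89
W(11) = W(10) + W(9) = 89 + 55 = 144
W(12) = W(11) + W(10) = 144 + 89 = 233
W(13) = W(12) + W(11) = 233 + 144 = 377
W(14) = W(13) + W(12) = 377 + 233 = 610
W(15) = W(14) + W(13) = 610 + 377 = 987
W(16) = W(15) + W(14) = 987 + 610 = 1597
W(17) = W(16) + W(15) = 1597 + 987 = 2584
W(18) = W(17) + W(16) = 2584 + 1597 = 4181
W(19) = W(18) + W(17) = 4181 + 2584 = 6765
W(20) = W(19) + W(18) = 6765 + 4181 = 10946
W(21) = W(20) + W(19) = 10946 + 6765 = 17711
W(22) = W(21) + W(20) = 17711 + 10946 = 28657

28657


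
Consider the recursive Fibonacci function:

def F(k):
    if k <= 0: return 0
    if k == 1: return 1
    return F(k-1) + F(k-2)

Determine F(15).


Computing F(15) bottom-up:
F(0) = 0
F(1) = 1
F(2) = F(1) + F(0) = 1 + 0 = 1
F(3) = F(2) + F(1) = 1 + 1 = 2
F(4) = F(3) + F(2) = 2 + 1 = 3
F(5) = F(4) + F(3) = 3 + 2 = 5
F(6) = F(5) + F(4) = 5 + 3 = 8
F(7) = F(6) + F(5) = 8 + 5 = 13
F(8) = F(7) + F(6) = 13 + 8 = 21
F(9) = F(8) + F(7) = 21 + 13 = 34
F(10) = F(9) + F(8) = 34 + 21 = 55
F(11) = F(10) + F(9) = 55 + 34 = 89
F(12) = F(11) + F(10) = 89 + 55 = 144
F(13) = F(12) + F(11) = 144 + 89 = 233
F(14) = F(13) + F(12) = 233 + 144 = 377
F(15) = F(14) + F(13) = 377 + 233 = 610

610


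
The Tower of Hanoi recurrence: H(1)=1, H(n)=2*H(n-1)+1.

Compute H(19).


H(19) = 2 * H(18) + 1
H(18) = 2 * H(17) + 1
H(17) = 2 * H(16) + 1
H(16) = 2 * H(15) + 1
H(15) = 2 * H(14) + 1
H(14) = 2 * H(13) + 1
H(13) = 2 * H(12) + 1
H(12) = 2 * H(11) + 1
H(11) = 2 * H(10) + 1
H(10) = 2 * H(9) + 1
H(9) = 2 * H(8) + 1
H(8) = 2 * H(7) + 1
H(7) = 2 * H(6) + 1
H(6) = 2 * H(5) + 1
H(5) = 2 * H(4) + 1
H(4) = 2 * H(3) + 1
H(3) = 2 * H(2) + 1
H(2) = 2 * H(1) + 1
H(1) = 1  (base case)
H(2) = 2 * 1 + 1 = 3
H(3) = 2 * 3 + 1 = 7
H(4) = 2 * 7 + 1 = 15
H(5) = 2 * 15 + 1 = 31
H(6) = 2 * 31 + 1 = 63
H(7) = 2 * 63 + 1 = 127
H(8) = 2 * 127 + 1 = 255
H(9) = 2 * 255 + 1 = 511
H(10) = 2 * 511 + 1 = 1023
H(11) = 2 * 1023 + 1 = 2047
H(12) = 2 * 2047 + 1 = 4095
H(13) = 2 * 4095 + 1 = 8191
H(14) = 2 * 8191 + 1 = 16383
H(15) = 2 * 16383 + 1 = 32767
H(16) = 2 * 32767 + 1 = 65535
H(17) = 2 * 65535 + 1 = 131071
H(18) = 2 * 131071 + 1 = 262143
H(19) = 2 * 262143 + 1 = 524287

524287


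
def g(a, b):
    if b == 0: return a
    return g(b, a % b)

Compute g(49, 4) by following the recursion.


g(49, 4) = g(4, 1)
g(4, 1) = g(1, 0)
g(1, 0) = 1  (base case)

1


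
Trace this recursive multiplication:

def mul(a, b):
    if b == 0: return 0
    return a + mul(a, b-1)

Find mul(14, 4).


mul(14, 4) = 14 + mul(14, 3)
mul(14, 3) = 14 + mul(14, 2)
mul(14, 2) = 14 + mul(14, 1)
mul(14, 1) = 14 + mul(14, 0)
mul(14, 0) = 0  (base case)
Total: 14 + 14 + 14 + 14 + 0 = 56

56


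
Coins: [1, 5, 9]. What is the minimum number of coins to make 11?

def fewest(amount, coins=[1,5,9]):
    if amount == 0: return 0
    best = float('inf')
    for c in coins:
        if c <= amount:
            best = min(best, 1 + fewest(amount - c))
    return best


Building up with DP:
fewest(0) = 0
fewest(1) = min(1+fewest(0)=1+0=1) = 1
fewest(2) = min(1+fewest(1)=1+1=2) = 2
fewest(3) = min(1+fewest(2)=1+2=3) = 3
fewest(4) = min(1+fewest(3)=1+3=4) = 4
fewest(5) = min(1+fewest(4)=1+4=5, 1+fewest(0)=1+0=1) = 1
fewest(6) = min(1+fewest(5)=1+1=2, 1+fewest(1)=1+1=2) = 2
fewest(7) = min(1+fewest(6)=1+2=3, 1+fewest(2)=1+2=3) = 3
fewest(8) = min(1+fewest(7)=1+3=4, 1+fewest(3)=1+3=4) = 4
fewest(9) = min(1+fewest(8)=1+4=5, 1+fewest(4)=1+4=5, 1+fewest(0)=1+0=1) = 1
fewest(10) = min(1+fewest(9)=1+1=2, 1+fewest(5)=1+1=2, 1+fewest(1)=1+1=2) = 2
fewest(11) = min(1+fewest(10)=1+2=3, 1+fewest(6)=1+2=3, 1+fewest(2)=1+2=3) = 3

3


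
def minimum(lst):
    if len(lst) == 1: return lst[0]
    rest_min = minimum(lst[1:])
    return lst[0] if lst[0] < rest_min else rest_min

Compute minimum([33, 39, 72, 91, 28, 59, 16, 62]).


minimum([33, 39, 72, 91, 28, 59, 16, 62]): compare 33 with minimum([39, 72, 91, 28, 59, 16, 62])
minimum([39, 72, 91, 28, 59, 16, 62]): compare 39 with minimum([72, 91, 28, 59, 16, 62])
minimum([72, 91, 28, 59, 16, 62]): compare 72 with minimum([91, 28, 59, 16, 62])
minimum([91, 28, 59, 16, 62]): compare 91 with minimum([28, 59, 16, 62])
minimum([28, 59, 16, 62]): compare 28 with minimum([59, 16, 62])
minimum([59, 16, 62]): compare 59 with minimum([16, 62])
minimum([16, 62]): compare 16 with minimum([62])
minimum([62]) = 62  (base case)
Compare 16 with 62 -> 16
Compare 59 with 16 -> 16
Compare 28 with 16 -> 16
Compare 91 with 16 -> 16
Compare 72 with 16 -> 16
Compare 39 with 16 -> 16
Compare 33 with 16 -> 16

16


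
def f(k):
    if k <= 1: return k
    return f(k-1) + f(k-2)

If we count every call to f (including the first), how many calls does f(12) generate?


Let C(n) = total calls for f(n)
C(0) = 1, C(1) = 1
C(2) = 1 + C(1) + C(0) = 1 + 1 + 1 = 3
C(3) = 1 + C(2) + C(1) = 1 + 3 + 1 = 5
C(4) = 1 + C(3) + C(2) = 1 + 5 + 3 = 9
C(5) = 1 + C(4) + C(3) = 1 + 9 + 5 = 15
C(6) = 1 + C(5) + C(4) = 1 + 15 + 9 = 25
C(7) = 1 + C(6) + C(5) = 1 + 25 + 15 = 41
C(8) = 1 + C(7) + C(6) = 1 + 41 + 25 = 67
C(9) = 1 + C(8) + C(7) = 1 + 67 + 41 = 109
C(10) = 1 + C(9) + C(8) = 1 + 109 + 67 = 177
C(11) = 1 + C(10) + C(9) = 1 + 177 + 109 = 287
C(12) = 1 + C(11) + C(10) = 1 + 287 + 177 = 465

465


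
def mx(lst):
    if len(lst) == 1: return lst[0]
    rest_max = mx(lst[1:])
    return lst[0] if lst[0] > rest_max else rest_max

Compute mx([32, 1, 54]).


mx([32, 1, 54]): compare 32 with mx([1, 54])
mx([1, 54]): compare 1 with mx([54])
mx([54]) = 54  (base case)
Compare 1 with 54 -> 54
Compare 32 with 54 -> 54

54


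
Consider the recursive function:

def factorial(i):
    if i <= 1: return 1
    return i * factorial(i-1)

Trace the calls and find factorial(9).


factorial(9)
= 9 * factorial(8)
= 9 * 8 * factorial(7)
= 9 * 8 * 7 * factorial(6)
= 9 * 8 * 7 * 6 * factorial(5)
= 9 * 8 * 7 * 6 * 5 * factorial(4)
= 9 * 8 * 7 * 6 * 5 * 4 * factorial(3)
= 9 * 8 * 7 * 6 * 5 * 4 * 3 * factorial(2)
= 9 * 8 * 7 * 6 * 5 * 4 * 3 * 2 * factorial(1)
= 9 * 8 * 7 * 6 * 5 * 4 * 3 * 2 * 1
= 362880

362880


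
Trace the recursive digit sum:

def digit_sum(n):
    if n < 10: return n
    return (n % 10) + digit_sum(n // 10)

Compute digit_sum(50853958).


digit_sum(50853958) = 8 + digit_sum(5085395)
digit_sum(5085395) = 5 + digit_sum(508539)
digit_sum(508539) = 9 + digit_sum(50853)
digit_sum(50853) = 3 + digit_sum(5085)
digit_sum(5085) = 5 + digit_sum(508)
digit_sum(508) = 8 + digit_sum(50)
digit_sum(50) = 0 + digit_sum(5)
digit_sum(5) = 5  (base case)
Total: 8 + 5 + 9 + 3 + 5 + 8 + 0 + 5 = 43

43


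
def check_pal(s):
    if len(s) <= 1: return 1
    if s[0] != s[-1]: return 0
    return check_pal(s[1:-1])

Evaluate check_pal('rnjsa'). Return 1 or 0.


check_pal('rnjsa'): s[0]='r' != s[-1]='a' -> return 0
Result: 0 (not a palindrome)

0


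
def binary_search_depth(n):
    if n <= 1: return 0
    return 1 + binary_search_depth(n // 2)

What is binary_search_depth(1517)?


1517 / 2 = 758
758 / 2 = 379
379 / 2 = 189
189 / 2 = 94
94 / 2 = 47
47 / 2 = 23
23 / 2 = 11
11 / 2 = 5
5 / 2 = 2
2 / 2 = 1
Reached 1 after 10 halvings

10


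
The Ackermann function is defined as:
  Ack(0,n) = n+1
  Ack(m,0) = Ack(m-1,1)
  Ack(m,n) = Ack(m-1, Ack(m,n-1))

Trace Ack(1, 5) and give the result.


Ack(1, 5) = Ack(0, Ack(1, 4))
  Ack(1, 4) = Ack(0, Ack(1, 3))
    Ack(1, 3) = Ack(0, Ack(1, 2))
      Ack(1, 2) = Ack(0, Ack(1, 1))
        Ack(1, 1) = Ack(0, Ack(1, 0))
          Ack(1, 0) = Ack(0, 1)
          Ack(0, 1) = 2
          = Ack(0, 2)
          Ack(0, 2) = 3
        = Ack(0, 3)
        Ack(0, 3) = 4
      = Ack(0, 4)
      Ack(0, 4) = 5
    = Ack(0, 5)
    Ack(0, 5) = 6
  = Ack(0, 6)
  Ack(0, 6) = 7
Result: Ack(1, 5) = 7

7


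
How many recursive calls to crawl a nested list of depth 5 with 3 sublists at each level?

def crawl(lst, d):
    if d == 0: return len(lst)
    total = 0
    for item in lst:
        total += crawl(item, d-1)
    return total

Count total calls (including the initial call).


At depth 0 (root): 1 call
At depth 1: each of 1 parents calls crawl on 3 children = 3 calls
At depth 2: each of 3 parents calls crawl on 3 children = 9 calls
At depth 3: each of 9 parents calls crawl on 3 children = 27 calls
At depth 4: each of 27 parents calls crawl on 3 children = 81 calls
At depth 5: each of 81 parents calls crawl on 3 children = 243 calls
Total: 1 + 3 + 9 + 27 + 81 + 243 = 364

364


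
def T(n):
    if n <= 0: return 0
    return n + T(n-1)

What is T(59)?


T(59)
= 59 + 58 + 57 + 56 + 55 + 54 + 53 + 52 + 51 + 50 + 49 + 48 + 47 + 46 + 45 + 44 + 43 + 42 + 41 + 40 + 39 + 38 + 37 + 36 + 35 + 34 + 33 + 32 + 31 + 30 + 29 + 28 + 27 + 26 + 25 + 24 + 23 + 22 + 21 + 20 + 19 + 18 + 17 + 16 + 15 + 14 + 13 + 12 + 11 + 10 + 9 + 8 + 7 + 6 + 5 + 4 + 3 + 2 + 1 + T(0)
= 59 + 58 + 57 + 56 + 55 + 54 + 53 + 52 + 51 + 50 + 49 + 48 + 47 + 46 + 45 + 44 + 43 + 42 + 41 + 40 + 39 + 38 + 37 + 36 + 35 + 34 + 33 + 32 + 31 + 30 + 29 + 28 + 27 + 26 + 25 + 24 + 23 + 22 + 21 + 20 + 19 + 18 + 17 + 16 + 15 + 14 + 13 + 12 + 11 + 10 + 9 + 8 + 7 + 6 + 5 + 4 + 3 + 2 + 1 + 0
= 1770

1770


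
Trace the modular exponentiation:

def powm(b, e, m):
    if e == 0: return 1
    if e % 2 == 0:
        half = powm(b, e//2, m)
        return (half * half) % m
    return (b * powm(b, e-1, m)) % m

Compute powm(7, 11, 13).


powm(7, 11, 13): e is odd, compute powm(7, 10, 13)
  powm(7, 10, 13): e is even, compute powm(7, 5, 13)
    powm(7, 5, 13): e is odd, compute powm(7, 4, 13)
      powm(7, 4, 13): e is even, compute powm(7, 2, 13)
        powm(7, 2, 13): e is even, compute powm(7, 1, 13)
          powm(7, 1, 13): e is odd, compute powm(7, 0, 13)
          powm(7, 0, 13) = 1
          (7 * 1) % 13 = 7
        half=7, (7*7) % 13 = 10
      half=10, (10*10) % 13 = 9
    (7 * 9) % 13 = 11
  half=11, (11*11) % 13 = 4
(7 * 4) % 13 = 2

2


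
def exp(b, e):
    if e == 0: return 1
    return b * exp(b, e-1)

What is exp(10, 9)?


exp(10, 9)
= 10 * exp(10, 8)
= 10 * 10 * exp(10, 7)
= 10 * 10 * 10 * exp(10, 6)
= 10 * 10 * 10 * 10 * exp(10, 5)
= 10 * 10 * 10 * 10 * 10 * exp(10, 4)
= 10 * 10 * 10 * 10 * 10 * 10 * exp(10, 3)
= 10 * 10 * 10 * 10 * 10 * 10 * 10 * exp(10, 2)
= 10 * 10 * 10 * 10 * 10 * 10 * 10 * 10 * exp(10, 1)
= 10 * 10 * 10 * 10 * 10 * 10 * 10 * 10 * 10 * exp(10, 0)
= 10 * 10 * 10 * 10 * 10 * 10 * 10 * 10 * 10 * 1
= 1000000000

1000000000


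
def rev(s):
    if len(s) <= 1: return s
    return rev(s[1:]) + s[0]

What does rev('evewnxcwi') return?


rev('evewnxcwi') = rev('vewnxcwi') + 'e'
rev('vewnxcwi') = rev('ewnxcwi') + 'v'
rev('ewnxcwi') = rev('wnxcwi') + 'e'
rev('wnxcwi') = rev('nxcwi') + 'w'
rev('nxcwi') = rev('xcwi') + 'n'
rev('xcwi') = rev('cwi') + 'x'
rev('cwi') = rev('wi') + 'c'
rev('wi') = rev('i') + 'w'
rev('i') = 'i'  (base case)
Concatenating: 'i' + 'w' + 'c' + 'x' + 'n' + 'w' + 'e' + 'v' + 'e' = 'iwcxnweve'

iwcxnweve


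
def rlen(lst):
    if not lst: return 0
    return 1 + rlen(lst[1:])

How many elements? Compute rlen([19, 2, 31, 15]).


rlen([19, 2, 31, 15]) = 1 + rlen([2, 31, 15])
rlen([2, 31, 15]) = 1 + rlen([31, 15])
rlen([31, 15]) = 1 + rlen([15])
rlen([15]) = 1 + rlen([])
rlen([]) = 0  (base case)
Unwinding: 1 + 1 + 1 + 1 + 0 = 4

4


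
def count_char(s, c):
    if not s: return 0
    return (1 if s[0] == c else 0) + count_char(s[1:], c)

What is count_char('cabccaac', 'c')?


s[0]='c' == 'c' -> 1
s[0]='a' != 'c' -> 0
s[0]='b' != 'c' -> 0
s[0]='c' == 'c' -> 1
s[0]='c' == 'c' -> 1
s[0]='a' != 'c' -> 0
s[0]='a' != 'c' -> 0
s[0]='c' == 'c' -> 1
Sum: 1 + 0 + 0 + 1 + 1 + 0 + 0 + 1 = 4

4


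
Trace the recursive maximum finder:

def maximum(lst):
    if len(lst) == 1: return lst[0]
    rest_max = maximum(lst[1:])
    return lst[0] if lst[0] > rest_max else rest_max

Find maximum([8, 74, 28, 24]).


maximum([8, 74, 28, 24]): compare 8 with maximum([74, 28, 24])
maximum([74, 28, 24]): compare 74 with maximum([28, 24])
maximum([28, 24]): compare 28 with maximum([24])
maximum([24]) = 24  (base case)
Compare 28 with 24 -> 28
Compare 74 with 28 -> 74
Compare 8 with 74 -> 74

74


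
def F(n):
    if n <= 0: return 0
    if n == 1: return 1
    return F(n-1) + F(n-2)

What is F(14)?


Computing F(14) bottom-up:
F(0) = 0
F(1) = 1
F(2) = F(1) + F(0) = 1 + 0 = 1
F(3) = F(2) + F(1) = 1 + 1 = 2
F(4) = F(3) + F(2) = 2 + 1 = 3
F(5) = F(4) + F(3) = 3 + 2 = 5
F(6) = F(5) + F(4) = 5 + 3 = 8
F(7) = F(6) + F(5) = 8 + 5 = 13
F(8) = F(7) + F(6) = 13 + 8 = 21
F(9) = F(8) + F(7) = 21 + 13 = 34
F(10) = F(9) + F(8) = 34 + 21 = 55
F(11) = F(10) + F(9) = 55 + 34 = 89
F(12) = F(11) + F(10) = 89 + 55 = 144
F(13) = F(12) + F(11) = 144 + 89 = 233
F(14) = F(13) + F(12) = 233 + 144 = 377

377


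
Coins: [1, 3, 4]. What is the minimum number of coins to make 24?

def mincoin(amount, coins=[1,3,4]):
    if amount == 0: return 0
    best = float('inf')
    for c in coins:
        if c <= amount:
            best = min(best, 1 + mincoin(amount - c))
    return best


Building up with DP:
mincoin(0) = 0
mincoin(1) = min(1+mincoin(0)=1+0=1) = 1
mincoin(2) = min(1+mincoin(1)=1+1=2) = 2
mincoin(3) = min(1+mincoin(2)=1+2=3, 1+mincoin(0)=1+0=1) = 1
mincoin(4) = min(1+mincoin(3)=1+1=2, 1+mincoin(1)=1+1=2, 1+mincoin(0)=1+0=1) = 1
mincoin(5) = min(1+mincoin(4)=1+1=2, 1+mincoin(2)=1+2=3, 1+mincoin(1)=1+1=2) = 2
mincoin(6) = min(1+mincoin(5)=1+2=3, 1+mincoin(3)=1+1=2, 1+mincoin(2)=1+2=3) = 2
mincoin(7) = min(1+mincoin(6)=1+2=3, 1+mincoin(4)=1+1=2, 1+mincoin(3)=1+1=2) = 2
mincoin(8) = min(1+mincoin(7)=1+2=3, 1+mincoin(5)=1+2=3, 1+mincoin(4)=1+1=2) = 2
mincoin(9) = min(1+mincoin(8)=1+2=3, 1+mincoin(6)=1+2=3, 1+mincoin(5)=1+2=3) = 3
mincoin(10) = min(1+mincoin(9)=1+3=4, 1+mincoin(7)=1+2=3, 1+mincoin(6)=1+2=3) = 3
mincoin(11) = min(1+mincoin(10)=1+3=4, 1+mincoin(8)=1+2=3, 1+mincoin(7)=1+2=3) = 3
mincoin(12) = min(1+mincoin(11)=1+3=4, 1+mincoin(9)=1+3=4, 1+mincoin(8)=1+2=3) = 3
mincoin(13) = min(1+mincoin(12)=1+3=4, 1+mincoin(10)=1+3=4, 1+mincoin(9)=1+3=4) = 4
mincoin(14) = min(1+mincoin(13)=1+4=5, 1+mincoin(11)=1+3=4, 1+mincoin(10)=1+3=4) = 4
mincoin(15) = min(1+mincoin(14)=1+4=5, 1+mincoin(12)=1+3=4, 1+mincoin(11)=1+3=4) = 4
mincoin(16) = min(1+mincoin(15)=1+4=5, 1+mincoin(13)=1+4=5, 1+mincoin(12)=1+3=4) = 4
mincoin(17) = min(1+mincoin(16)=1+4=5, 1+mincoin(14)=1+4=5, 1+mincoin(13)=1+4=5) = 5
mincoin(18) = min(1+mincoin(17)=1+5=6, 1+mincoin(15)=1+4=5, 1+mincoin(14)=1+4=5) = 5
mincoin(19) = min(1+mincoin(18)=1+5=6, 1+mincoin(16)=1+4=5, 1+mincoin(15)=1+4=5) = 5
mincoin(20) = min(1+mincoin(19)=1+5=6, 1+mincoin(17)=1+5=6, 1+mincoin(16)=1+4=5) = 5
mincoin(21) = min(1+mincoin(20)=1+5=6, 1+mincoin(18)=1+5=6, 1+mincoin(17)=1+5=6) = 6
mincoin(22) = min(1+mincoin(21)=1+6=7, 1+mincoin(19)=1+5=6, 1+mincoin(18)=1+5=6) = 6
mincoin(23) = min(1+mincoin(22)=1+6=7, 1+mincoin(20)=1+5=6, 1+mincoin(19)=1+5=6) = 6
mincoin(24) = min(1+mincoin(23)=1+6=7, 1+mincoin(21)=1+6=7, 1+mincoin(20)=1+5=6) = 6

6


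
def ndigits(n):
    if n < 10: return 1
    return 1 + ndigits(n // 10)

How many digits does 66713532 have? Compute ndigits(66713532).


ndigits(66713532) = 1 + ndigits(6671353)
ndigits(6671353) = 1 + ndigits(667135)
ndigits(667135) = 1 + ndigits(66713)
ndigits(66713) = 1 + ndigits(6671)
ndigits(6671) = 1 + ndigits(667)
ndigits(667) = 1 + ndigits(66)
ndigits(66) = 1 + ndigits(6)
ndigits(6) = 1  (base case: 6 < 10)
Unwinding: 1 + 1 + 1 + 1 + 1 + 1 + 1 + 1 = 8

8


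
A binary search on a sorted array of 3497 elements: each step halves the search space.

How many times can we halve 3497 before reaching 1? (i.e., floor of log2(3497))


3497 / 2 = 1748
1748 / 2 = 874
874 / 2 = 437
437 / 2 = 218
218 / 2 = 109
109 / 2 = 54
54 / 2 = 27
27 / 2 = 13
13 / 2 = 6
6 / 2 = 3
3 / 2 = 1
Reached 1 after 11 halvings

11


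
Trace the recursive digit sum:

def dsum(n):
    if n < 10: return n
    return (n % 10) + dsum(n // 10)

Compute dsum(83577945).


dsum(83577945) = 5 + dsum(8357794)
dsum(8357794) = 4 + dsum(835779)
dsum(835779) = 9 + dsum(83577)
dsum(83577) = 7 + dsum(8357)
dsum(8357) = 7 + dsum(835)
dsum(835) = 5 + dsum(83)
dsum(83) = 3 + dsum(8)
dsum(8) = 8  (base case)
Total: 5 + 4 + 9 + 7 + 7 + 5 + 3 + 8 = 48

48


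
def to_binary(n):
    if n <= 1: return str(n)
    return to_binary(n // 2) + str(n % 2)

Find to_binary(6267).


to_binary(6267) = to_binary(3133) + '1'
to_binary(3133) = to_binary(1566) + '1'
to_binary(1566) = to_binary(783) + '0'
to_binary(783) = to_binary(391) + '1'
to_binary(391) = to_binary(195) + '1'
to_binary(195) = to_binary(97) + '1'
to_binary(97) = to_binary(48) + '1'
to_binary(48) = to_binary(24) + '0'
to_binary(24) = to_binary(12) + '0'
to_binary(12) = to_binary(6) + '0'
to_binary(6) = to_binary(3) + '0'
to_binary(3) = to_binary(1) + '1'
to_binary(1) = '1'  (base case)
Concatenating: '1' + '1' + '0' + '0' + '0' + '0' + '1' + '1' + '1' + '1' + '0' + '1' + '1' = '1100001111011'

1100001111011


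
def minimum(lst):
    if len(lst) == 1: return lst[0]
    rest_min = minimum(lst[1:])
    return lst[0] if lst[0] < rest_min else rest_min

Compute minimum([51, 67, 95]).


minimum([51, 67, 95]): compare 51 with minimum([67, 95])
minimum([67, 95]): compare 67 with minimum([95])
minimum([95]) = 95  (base case)
Compare 67 with 95 -> 67
Compare 51 with 67 -> 51

51


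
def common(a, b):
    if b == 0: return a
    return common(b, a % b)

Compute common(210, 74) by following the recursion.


common(210, 74) = common(74, 62)
common(74, 62) = common(62, 12)
common(62, 12) = common(12, 2)
common(12, 2) = common(2, 0)
common(2, 0) = 2  (base case)

2


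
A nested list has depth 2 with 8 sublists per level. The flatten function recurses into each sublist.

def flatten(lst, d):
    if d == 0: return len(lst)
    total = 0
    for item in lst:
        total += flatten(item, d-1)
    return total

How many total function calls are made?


At depth 0 (root): 1 call
At depth 1: each of 1 parents calls flatten on 8 children = 8 calls
At depth 2: each of 8 parents calls flatten on 8 children = 64 calls
Total: 1 + 8 + 64 = 73

73


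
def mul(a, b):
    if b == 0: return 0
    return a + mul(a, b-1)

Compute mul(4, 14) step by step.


mul(4, 14) = 4 + mul(4, 13)
mul(4, 13) = 4 + mul(4, 12)
mul(4, 12) = 4 + mul(4, 11)
mul(4, 11) = 4 + mul(4, 10)
mul(4, 10) = 4 + mul(4, 9)
mul(4, 9) = 4 + mul(4, 8)
mul(4, 8) = 4 + mul(4, 7)
mul(4, 7) = 4 + mul(4, 6)
mul(4, 6) = 4 + mul(4, 5)
mul(4, 5) = 4 + mul(4, 4)
mul(4, 4) = 4 + mul(4, 3)
mul(4, 3) = 4 + mul(4, 2)
mul(4, 2) = 4 + mul(4, 1)
mul(4, 1) = 4 + mul(4, 0)
mul(4, 0) = 0  (base case)
Total: 4 + 4 + 4 + 4 + 4 + 4 + 4 + 4 + 4 + 4 + 4 + 4 + 4 + 4 + 0 = 56

56


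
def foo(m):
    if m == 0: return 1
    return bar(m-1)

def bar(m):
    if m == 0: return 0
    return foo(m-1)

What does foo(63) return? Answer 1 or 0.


foo(63) = bar(62)
bar(62) = foo(61)
foo(61) = bar(60)
bar(60) = foo(59)
foo(59) = bar(58)
bar(58) = foo(57)
foo(57) = bar(56)
bar(56) = foo(55)
foo(55) = bar(54)
bar(54) = foo(53)
foo(53) = bar(52)
bar(52) = foo(51)
foo(51) = bar(50)
bar(50) = foo(49)
foo(49) = bar(48)
bar(48) = foo(47)
foo(47) = bar(46)
bar(46) = foo(45)
foo(45) = bar(44)
bar(44) = foo(43)
foo(43) = bar(42)
bar(42) = foo(41)
foo(41) = bar(40)
bar(40) = foo(39)
foo(39) = bar(38)
bar(38) = foo(37)
foo(37) = bar(36)
bar(36) = foo(35)
foo(35) = bar(34)
bar(34) = foo(33)
foo(33) = bar(32)
bar(32) = foo(31)
foo(31) = bar(30)
bar(30) = foo(29)
foo(29) = bar(28)
bar(28) = foo(27)
foo(27) = bar(26)
bar(26) = foo(25)
foo(25) = bar(24)
bar(24) = foo(23)
foo(23) = bar(22)
bar(22) = foo(21)
foo(21) = bar(20)
bar(20) = foo(19)
foo(19) = bar(18)
bar(18) = foo(17)
foo(17) = bar(16)
bar(16) = foo(15)
foo(15) = bar(14)
bar(14) = foo(13)
foo(13) = bar(12)
bar(12) = foo(11)
foo(11) = bar(10)
bar(10) = foo(9)
foo(9) = bar(8)
bar(8) = foo(7)
foo(7) = bar(6)
bar(6) = foo(5)
foo(5) = bar(4)
bar(4) = foo(3)
foo(3) = bar(2)
bar(2) = foo(1)
foo(1) = bar(0)
bar(0) = 0  (base case)
Result: 0

0


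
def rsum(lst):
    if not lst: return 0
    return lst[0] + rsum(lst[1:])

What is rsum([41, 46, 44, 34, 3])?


rsum([41, 46, 44, 34, 3]) = 41 + rsum([46, 44, 34, 3])
rsum([46, 44, 34, 3]) = 46 + rsum([44, 34, 3])
rsum([44, 34, 3]) = 44 + rsum([34, 3])
rsum([34, 3]) = 34 + rsum([3])
rsum([3]) = 3 + rsum([])
rsum([]) = 0  (base case)
Total: 41 + 46 + 44 + 34 + 3 + 0 = 168

168


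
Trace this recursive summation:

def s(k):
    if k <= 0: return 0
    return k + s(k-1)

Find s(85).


s(85)
= 85 + 84 + 83 + 82 + 81 + 80 + 79 + 78 + 77 + 76 + 75 + 74 + 73 + 72 + 71 + 70 + 69 + 68 + 67 + 66 + 65 + 64 + 63 + 62 + 61 + 60 + 59 + 58 + 57 + 56 + 55 + 54 + 53 + 52 + 51 + 50 + 49 + 48 + 47 + 46 + 45 + 44 + 43 + 42 + 41 + 40 + 39 + 38 + 37 + 36 + 35 + 34 + 33 + 32 + 31 + 30 + 29 + 28 + 27 + 26 + 25 + 24 + 23 + 22 + 21 + 20 + 19 + 18 + 17 + 16 + 15 + 14 + 13 + 12 + 11 + 10 + 9 + 8 + 7 + 6 + 5 + 4 + 3 + 2 + 1 + s(0)
= 85 + 84 + 83 + 82 + 81 + 80 + 79 + 78 + 77 + 76 + 75 + 74 + 73 + 72 + 71 + 70 + 69 + 68 + 67 + 66 + 65 + 64 + 63 + 62 + 61 + 60 + 59 + 58 + 57 + 56 + 55 + 54 + 53 + 52 + 51 + 50 + 49 + 48 + 47 + 46 + 45 + 44 + 43 + 42 + 41 + 40 + 39 + 38 + 37 + 36 + 35 + 34 + 33 + 32 + 31 + 30 + 29 + 28 + 27 + 26 + 25 + 24 + 23 + 22 + 21 + 20 + 19 + 18 + 17 + 16 + 15 + 14 + 13 + 12 + 11 + 10 + 9 + 8 + 7 + 6 + 5 + 4 + 3 + 2 + 1 + 0
= 3655

3655


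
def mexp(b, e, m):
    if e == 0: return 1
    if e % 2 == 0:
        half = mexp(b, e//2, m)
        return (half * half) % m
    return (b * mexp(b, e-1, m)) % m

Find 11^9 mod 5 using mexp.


mexp(11, 9, 5): e is odd, compute mexp(11, 8, 5)
  mexp(11, 8, 5): e is even, compute mexp(11, 4, 5)
    mexp(11, 4, 5): e is even, compute mexp(11, 2, 5)
      mexp(11, 2, 5): e is even, compute mexp(11, 1, 5)
        mexp(11, 1, 5): e is odd, compute mexp(11, 0, 5)
          mexp(11, 0, 5) = 1
        (11 * 1) % 5 = 1
      half=1, (1*1) % 5 = 1
    half=1, (1*1) % 5 = 1
  half=1, (1*1) % 5 = 1
(11 * 1) % 5 = 1

1


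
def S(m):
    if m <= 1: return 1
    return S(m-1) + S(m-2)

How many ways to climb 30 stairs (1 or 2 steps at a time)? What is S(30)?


Building up from base cases:
S(0) = 1
S(1) = 1
S(2) = S(1) + S(0) = 1 + 1 = 2
S(3) = S(2) + S(1) = 2 + 1 = 3
S(4) = S(3) + S(2) = 3 + 2 = 5
S(5) = S(4) + S(3) = 5 + 3 = 8
S(6) = S(5) + S(4) = 8 + 5 = 13
S(7) = S(6) + S(5) = 13 + 8 = 21
S(8) = S(7) + S(6) = 21 + 13 = 34
S(9) = S(8) + S(7) = 34 + 21 = 55
S(10) = S(9) + S(8) = 55 + 34 = 89
S(11) = S(10) + S(9) = 89 + 55 = 144
S(12) = S(11) + S(10) = 144 + 89 = 233
S(13) = S(12) + S(11) = 233 + 144 = 377
S(14) = S(13) + S(12) = 377 + 233 = 610
S(15) = S(14) + S(13) = 610 + 377 = 987
S(16) = S(15) + S(14) = 987 + 610 = 1597
S(17) = S(16) + S(15) = 1597 + 987 = 2584
S(18) = S(17) + S(16) = 2584 + 1597 = 4181
S(19) = S(18) + S(17) = 4181 + 2584 = 6765
S(20) = S(19) + S(18) = 6765 + 4181 = 10946
S(21) = S(20) + S(19) = 10946 + 6765 = 17711
S(22) = S(21) + S(20) = 17711 + 10946 = 28657
S(23) = S(22) + S(21) = 28657 + 17711 = 46368
S(24) = S(23) + S(22) = 46368 + 28657 = 75025
S(25) = S(24) + S(23) = 75025 + 46368 = 121393
S(26) = S(25) + S(24) = 121393 + 75025 = 196418
S(27) = S(26) + S(25) = 196418 + 121393 = 317811
S(28) = S(27) + S(26) = 317811 + 196418 = 514229
S(29) = S(28) + S(27) = 514229 + 317811 = 832040
S(30) = S(29) + S(28) = 832040 + 514229 = 1346269

1346269


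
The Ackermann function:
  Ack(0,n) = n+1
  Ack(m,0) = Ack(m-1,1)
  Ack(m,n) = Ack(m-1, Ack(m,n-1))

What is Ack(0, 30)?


Ack(0, 30) = 31
Result: Ack(0, 30) = 31

31


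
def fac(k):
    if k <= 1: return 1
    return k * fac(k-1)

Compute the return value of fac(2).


fac(2)
= 2 * fac(1)
= 2 * 1
= 2

2


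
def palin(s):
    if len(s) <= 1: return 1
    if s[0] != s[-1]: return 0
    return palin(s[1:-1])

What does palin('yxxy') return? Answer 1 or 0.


palin('yxxy'): s[0]='y' == s[-1]='y' -> check palin('xx')
palin('xx'): s[0]='x' == s[-1]='x' -> check palin('')
palin(''): len <= 1 -> return 1  (base case)
Result: 1 (palindrome)

1


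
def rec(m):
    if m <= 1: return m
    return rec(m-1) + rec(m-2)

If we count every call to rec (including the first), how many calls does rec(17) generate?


Let C(n) = total calls for rec(n)
C(0) = 1, C(1) = 1
C(2) = 1 + C(1) + C(0) = 1 + 1 + 1 = 3
C(3) = 1 + C(2) + C(1) = 1 + 3 + 1 = 5
C(4) = 1 + C(3) + C(2) = 1 + 5 + 3 = 9
C(5) = 1 + C(4) + C(3) = 1 + 9 + 5 = 15
C(6) = 1 + C(5) + C(4) = 1 + 15 + 9 = 25
C(7) = 1 + C(6) + C(5) = 1 + 25 + 15 = 41
C(8) = 1 + C(7) + C(6) = 1 + 41 + 25 = 67
C(9) = 1 + C(8) + C(7) = 1 + 67 + 41 = 109
C(10) = 1 + C(9) + C(8) = 1 + 109 + 67 = 177
C(11) = 1 + C(10) + C(9) = 1 + 177 + 109 = 287
C(12) = 1 + C(11) + C(10) = 1 + 287 + 177 = 465
C(13) = 1 + C(12) + C(11) = 1 + 465 + 287 = 753
C(14) = 1 + C(13) + C(12) = 1 + 753 + 465 = 1219
C(15) = 1 + C(14) + C(13) = 1 + 1219 + 753 = 1973
C(16) = 1 + C(15) + C(14) = 1 + 1973 + 1219 = 3193
C(17) = 1 + C(16) + C(15) = 1 + 3193 + 1973 = 5167

5167


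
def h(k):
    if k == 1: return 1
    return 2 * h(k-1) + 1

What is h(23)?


h(23) = 2 * h(22) + 1
h(22) = 2 * h(21) + 1
h(21) = 2 * h(20) + 1
h(20) = 2 * h(19) + 1
h(19) = 2 * h(18) + 1
h(18) = 2 * h(17) + 1
h(17) = 2 * h(16) + 1
h(16) = 2 * h(15) + 1
h(15) = 2 * h(14) + 1
h(14) = 2 * h(13) + 1
h(13) = 2 * h(12) + 1
h(12) = 2 * h(11) + 1
h(11) = 2 * h(10) + 1
h(10) = 2 * h(9) + 1
h(9) = 2 * h(8) + 1
h(8) = 2 * h(7) + 1
h(7) = 2 * h(6) + 1
h(6) = 2 * h(5) + 1
h(5) = 2 * h(4) + 1
h(4) = 2 * h(3) + 1
h(3) = 2 * h(2) + 1
h(2) = 2 * h(1) + 1
h(1) = 1  (base case)
h(2) = 2 * 1 + 1 = 3
h(3) = 2 * 3 + 1 = 7
h(4) = 2 * 7 + 1 = 15
h(5) = 2 * 15 + 1 = 31
h(6) = 2 * 31 + 1 = 63
h(7) = 2 * 63 + 1 = 127
h(8) = 2 * 127 + 1 = 255
h(9) = 2 * 255 + 1 = 511
h(10) = 2 * 511 + 1 = 1023
h(11) = 2 * 1023 + 1 = 2047
h(12) = 2 * 2047 + 1 = 4095
h(13) = 2 * 4095 + 1 = 8191
h(14) = 2 * 8191 + 1 = 16383
h(15) = 2 * 16383 + 1 = 32767
h(16) = 2 * 32767 + 1 = 65535
h(17) = 2 * 65535 + 1 = 131071
h(18) = 2 * 131071 + 1 = 262143
h(19) = 2 * 262143 + 1 = 524287
h(20) = 2 * 524287 + 1 = 1048575
h(21) = 2 * 1048575 + 1 = 2097151
h(22) = 2 * 2097151 + 1 = 4194303
h(23) = 2 * 4194303 + 1 = 8388607

8388607
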